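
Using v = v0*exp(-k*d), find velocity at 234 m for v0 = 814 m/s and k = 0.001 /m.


v = v0*exp(-k*d) = 814*exp(-0.001*234) = 644.2 m/s

644.2 m/s


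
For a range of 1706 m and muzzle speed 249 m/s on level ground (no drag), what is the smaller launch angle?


sin(2*theta) = R*g/v0^2 = 1706*9.81/249^2 = 0.269929, theta = arcsin(0.269929)/2 = 7.83°

7.83 degrees


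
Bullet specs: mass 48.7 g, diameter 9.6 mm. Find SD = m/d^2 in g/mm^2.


SD = m/d^2 = 48.7/9.6^2 = 0.5284 g/mm^2

0.5284 g/mm^2


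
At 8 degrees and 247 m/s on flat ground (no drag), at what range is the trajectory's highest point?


R = v0^2*sin(2*theta)/g = 247^2*sin(2*8°)/9.81 = 1714.21 m
apex_dist = R/2 = 1714.21/2 = 857.1 m

857.1 m


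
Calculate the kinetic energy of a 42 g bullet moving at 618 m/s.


E = 0.5*m*v^2 = 0.5*0.042*618^2 = 8020 J

8020 J


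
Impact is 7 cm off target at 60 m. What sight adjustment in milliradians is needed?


1 mrad subtends 1 cm per 10 m of range, so adj = error_cm / (dist_m / 10) = 7 / (60/10) = 1.167 mrad

1.167 mrad


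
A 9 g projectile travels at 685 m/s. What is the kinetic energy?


E = 0.5*m*v^2 = 0.5*0.009*685^2 = 2112 J

2112 J


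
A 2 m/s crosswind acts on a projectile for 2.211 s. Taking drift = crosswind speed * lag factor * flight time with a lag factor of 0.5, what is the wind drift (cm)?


drift = v_wind * lag * t = 2 * 0.5 * 2.211 = 2.211 m ≈ 221.1 cm

221.1 cm


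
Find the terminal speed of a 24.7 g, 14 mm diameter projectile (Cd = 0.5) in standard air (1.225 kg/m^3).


A = pi*(d/2)^2 = pi*(14/2000)^2 = 1.53938e-04 m^2
vt = sqrt(2mg/(Cd*rho*A)) = sqrt(2*0.0247*9.81/(0.5 * 1.225 * 1.53938e-04)) = 71.69 m/s

71.69 m/s


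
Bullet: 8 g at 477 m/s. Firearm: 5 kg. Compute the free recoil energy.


v_r = m_p*v_p/m_gun = 0.008*477/5 = 0.7632 m/s, E_r = 0.5*m_gun*v_r^2 = 0.5*5*0.7632^2 = 1.456 J

1.456 J


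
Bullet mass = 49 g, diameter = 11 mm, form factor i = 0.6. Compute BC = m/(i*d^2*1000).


BC = m/(i*d^2*1000) = 49/(0.6 * 11^2 * 1000) = 0.0006749

0.0006749


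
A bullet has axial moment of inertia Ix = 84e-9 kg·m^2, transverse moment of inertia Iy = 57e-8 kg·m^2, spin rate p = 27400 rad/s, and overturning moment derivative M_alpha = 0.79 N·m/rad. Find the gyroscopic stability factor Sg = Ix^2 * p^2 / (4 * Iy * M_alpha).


Sg = Ix^2 * p^2 / (4 * Iy * M_alpha) = (84e-9)^2 * 27400^2 / (4 * 57e-8 * 0.79) = 2.941

2.941


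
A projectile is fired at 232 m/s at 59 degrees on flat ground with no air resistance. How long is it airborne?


T = 2*v0*sin(theta)/g = 2*232*sin(59°)/9.81 = 40.54 s

40.54 s


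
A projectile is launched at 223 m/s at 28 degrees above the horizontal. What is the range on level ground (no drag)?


R = v0^2 * sin(2*theta) / g = 223^2 * sin(2*28°) / 9.81 = 4203 m

4203 m


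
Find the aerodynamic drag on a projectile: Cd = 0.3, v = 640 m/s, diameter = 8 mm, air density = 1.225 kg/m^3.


A = pi*(d/2)^2 = pi*(8/2000)^2 = 5.02655e-05 m^2
Fd = 0.5*Cd*rho*A*v^2 = 0.5*0.3*1.225*5.02655e-05*640^2 = 3.783 N

3.783 N


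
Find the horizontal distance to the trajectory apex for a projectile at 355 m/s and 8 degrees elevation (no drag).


R = v0^2*sin(2*theta)/g = 355^2*sin(2*8°)/9.81 = 3541 m
apex_dist = R/2 = 3541/2 = 1770 m

1770 m


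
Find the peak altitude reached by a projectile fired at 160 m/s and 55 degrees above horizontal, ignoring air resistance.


H = (v0*sin(theta))^2 / (2g) = (160*sin(55°))^2 / (2*9.81) = 875.5 m

875.5 m


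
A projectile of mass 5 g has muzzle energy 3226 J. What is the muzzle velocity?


v = sqrt(2*E/m) = sqrt(2*3226/0.005) = 1136 m/s

1136 m/s


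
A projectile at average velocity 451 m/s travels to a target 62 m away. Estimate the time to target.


t = d/v = 62/451 = 0.1375 s

0.1375 s


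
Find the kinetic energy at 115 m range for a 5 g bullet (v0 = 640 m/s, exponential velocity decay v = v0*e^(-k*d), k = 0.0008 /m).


v = v0*exp(-k*d) = 640*exp(-0.0008*115) = 583.747 m/s
E = 0.5*m*v^2 = 0.5*0.005*583.747^2 = 851.9 J

851.9 J


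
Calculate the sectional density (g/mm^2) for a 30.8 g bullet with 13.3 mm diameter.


SD = m/d^2 = 30.8/13.3^2 = 0.1741 g/mm^2

0.1741 g/mm^2


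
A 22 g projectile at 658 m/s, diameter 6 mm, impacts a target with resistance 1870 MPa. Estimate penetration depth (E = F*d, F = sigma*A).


A = pi*(d/2)^2 = pi*(6/2)^2 = 28.2743 mm^2
E = 0.5*m*v^2 = 0.5*0.022*658^2 = 4762.6 J
depth = E/(sigma*A) = 4762.6 J / (1870 MPa * 28.2743 mm^2) = 4762.6/(1870 * 28.2743) m = 0.0900763 m ≈ 90.08 mm

90.08 mm


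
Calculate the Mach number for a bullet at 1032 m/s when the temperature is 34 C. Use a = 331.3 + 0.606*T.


a = 331.3 + 0.606*(34) = 351.904 m/s
M = v/a = 1032/351.904 = 2.933

2.933


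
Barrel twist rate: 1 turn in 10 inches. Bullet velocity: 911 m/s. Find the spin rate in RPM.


twist_m = 10*0.0254 = 0.254 m
spin = v/twist = 911/0.254 = 3586.614 rev/s
RPM = spin*60 = 3586.614*60 ≈ 215197 RPM

215197 RPM


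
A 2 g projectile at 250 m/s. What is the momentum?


p = m*v = 0.002*250 = 0.5 kg·m/s

0.5 kg·m/s


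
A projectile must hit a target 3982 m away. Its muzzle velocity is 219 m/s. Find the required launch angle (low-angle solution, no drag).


sin(2*theta) = R*g/v0^2 = 3982*9.81/219^2 = 0.814483, theta = arcsin(0.814483)/2 = 27.27°

27.27 degrees


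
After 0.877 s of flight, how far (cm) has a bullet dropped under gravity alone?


drop = 0.5*g*t^2 = 0.5*9.81*0.877^2 = 3.77258 m ≈ 377.3 cm

377.3 cm


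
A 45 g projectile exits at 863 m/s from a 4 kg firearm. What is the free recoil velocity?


v_recoil = m_p * v_p / m_gun = 0.045 * 863 / 4 = 9.709 m/s

9.709 m/s


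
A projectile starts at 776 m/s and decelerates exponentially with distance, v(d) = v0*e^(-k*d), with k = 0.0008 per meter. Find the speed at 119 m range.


v = v0*exp(-k*d) = 776*exp(-0.0008*119) = 705.5 m/s

705.5 m/s


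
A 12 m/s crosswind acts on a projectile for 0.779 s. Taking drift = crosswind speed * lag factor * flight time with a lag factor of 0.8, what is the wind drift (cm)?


drift = v_wind * lag * t = 12 * 0.8 * 0.779 = 7.4784 m ≈ 747.8 cm

747.8 cm


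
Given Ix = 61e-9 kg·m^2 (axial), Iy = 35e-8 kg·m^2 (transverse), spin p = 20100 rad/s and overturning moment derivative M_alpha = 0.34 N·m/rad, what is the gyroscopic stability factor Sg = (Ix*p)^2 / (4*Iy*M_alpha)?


Sg = Ix^2 * p^2 / (4 * Iy * M_alpha) = (61e-9)^2 * 20100^2 / (4 * 35e-8 * 0.34) = 3.158

3.158


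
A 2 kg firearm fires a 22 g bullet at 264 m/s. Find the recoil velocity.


v_recoil = m_p * v_p / m_gun = 0.022 * 264 / 2 = 2.904 m/s

2.904 m/s


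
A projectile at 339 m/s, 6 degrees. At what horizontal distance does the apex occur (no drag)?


R = v0^2*sin(2*theta)/g = 339^2*sin(2*6°)/9.81 = 2435.62 m
apex_dist = R/2 = 2435.62/2 = 1218 m

1218 m


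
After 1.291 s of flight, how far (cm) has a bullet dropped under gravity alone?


drop = 0.5*g*t^2 = 0.5*9.81*1.291^2 = 8.17507 m ≈ 817.5 cm

817.5 cm


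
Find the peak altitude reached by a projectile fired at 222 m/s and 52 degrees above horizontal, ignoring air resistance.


H = (v0*sin(theta))^2 / (2g) = (222*sin(52°))^2 / (2*9.81) = 1560 m

1560 m


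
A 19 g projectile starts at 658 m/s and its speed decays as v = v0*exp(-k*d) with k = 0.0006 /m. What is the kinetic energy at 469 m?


v = v0*exp(-k*d) = 658*exp(-0.0006*469) = 496.61 m/s
E = 0.5*m*v^2 = 0.5*0.019*496.61^2 = 2343 J

2343 J


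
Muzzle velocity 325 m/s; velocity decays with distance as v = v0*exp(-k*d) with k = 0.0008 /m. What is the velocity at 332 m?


v = v0*exp(-k*d) = 325*exp(-0.0008*332) = 249.2 m/s

249.2 m/s


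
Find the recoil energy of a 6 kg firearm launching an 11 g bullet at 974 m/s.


v_r = m_p*v_p/m_gun = 0.011*974/6 = 1.78567 m/s, E_r = 0.5*m_gun*v_r^2 = 0.5*6*1.78567^2 = 9.566 J

9.566 J


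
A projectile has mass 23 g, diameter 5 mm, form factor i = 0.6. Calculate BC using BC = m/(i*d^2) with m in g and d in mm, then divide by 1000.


BC = m/(i*d^2*1000) = 23/(0.6 * 5^2 * 1000) = 0.001533

0.001533


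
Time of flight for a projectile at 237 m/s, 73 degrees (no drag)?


T = 2*v0*sin(theta)/g = 2*237*sin(73°)/9.81 = 46.21 s

46.21 s


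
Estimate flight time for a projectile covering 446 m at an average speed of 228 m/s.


t = d/v = 446/228 = 1.956 s

1.956 s


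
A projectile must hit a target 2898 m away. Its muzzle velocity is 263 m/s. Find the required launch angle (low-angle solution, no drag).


sin(2*theta) = R*g/v0^2 = 2898*9.81/263^2 = 0.411013, theta = arcsin(0.411013)/2 = 12.13°

12.13 degrees


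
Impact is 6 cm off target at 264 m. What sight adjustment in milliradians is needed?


1 mrad subtends 1 cm per 10 m of range, so adj = error_cm / (dist_m / 10) = 6 / (264/10) = 0.2273 mrad

0.2273 mrad


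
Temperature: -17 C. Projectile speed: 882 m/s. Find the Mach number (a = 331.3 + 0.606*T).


a = 331.3 + 0.606*(-17) = 320.998 m/s
M = v/a = 882/320.998 = 2.748

2.748


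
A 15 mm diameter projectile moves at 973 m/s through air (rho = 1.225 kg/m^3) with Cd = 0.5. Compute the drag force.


A = pi*(d/2)^2 = pi*(15/2000)^2 = 1.76715e-04 m^2
Fd = 0.5*Cd*rho*A*v^2 = 0.5*0.5*1.225*1.76715e-04*973^2 = 51.24 N

51.24 N


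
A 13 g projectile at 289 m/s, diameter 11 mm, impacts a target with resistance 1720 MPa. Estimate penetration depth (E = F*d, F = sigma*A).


A = pi*(d/2)^2 = pi*(11/2)^2 = 95.0332 mm^2
E = 0.5*m*v^2 = 0.5*0.013*289^2 = 542.886 J
depth = E/(sigma*A) = 542.886 J / (1720 MPa * 95.0332 mm^2) = 542.886/(1720 * 95.0332) m = 0.00332128 m ≈ 3.321 mm

3.321 mm


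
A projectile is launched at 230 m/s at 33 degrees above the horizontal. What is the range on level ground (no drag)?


R = v0^2 * sin(2*theta) / g = 230^2 * sin(2*33°) / 9.81 = 4926 m

4926 m


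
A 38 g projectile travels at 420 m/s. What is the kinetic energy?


E = 0.5*m*v^2 = 0.5*0.038*420^2 = 3352 J

3352 J


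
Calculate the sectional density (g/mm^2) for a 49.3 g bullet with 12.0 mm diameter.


SD = m/d^2 = 49.3/12.0^2 = 0.3424 g/mm^2

0.3424 g/mm^2


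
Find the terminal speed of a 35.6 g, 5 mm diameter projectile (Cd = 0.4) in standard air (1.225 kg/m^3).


A = pi*(d/2)^2 = pi*(5/2000)^2 = 1.96350e-05 m^2
vt = sqrt(2mg/(Cd*rho*A)) = sqrt(2*0.0356*9.81/(0.4 * 1.225 * 1.96350e-05)) = 269.4 m/s

269.4 m/s


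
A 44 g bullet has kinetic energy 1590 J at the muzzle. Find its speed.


v = sqrt(2*E/m) = sqrt(2*1590/0.044) = 268.8 m/s

268.8 m/s


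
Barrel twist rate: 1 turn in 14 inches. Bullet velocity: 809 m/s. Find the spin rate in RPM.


twist_m = 14*0.0254 = 0.3556 m
spin = v/twist = 809/0.3556 = 2275.028 rev/s
RPM = spin*60 = 2275.028*60 ≈ 136502 RPM

136502 RPM


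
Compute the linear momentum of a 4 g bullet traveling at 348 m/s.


p = m*v = 0.004*348 = 1.392 kg·m/s

1.392 kg·m/s


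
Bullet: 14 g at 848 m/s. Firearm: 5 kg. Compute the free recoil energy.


v_r = m_p*v_p/m_gun = 0.014*848/5 = 2.3744 m/s, E_r = 0.5*m_gun*v_r^2 = 0.5*5*2.3744^2 = 14.09 J

14.09 J


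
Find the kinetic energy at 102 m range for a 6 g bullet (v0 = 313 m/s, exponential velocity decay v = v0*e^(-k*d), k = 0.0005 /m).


v = v0*exp(-k*d) = 313*exp(-0.0005*102) = 297.437 m/s
E = 0.5*m*v^2 = 0.5*0.006*297.437^2 = 265.4 J

265.4 J


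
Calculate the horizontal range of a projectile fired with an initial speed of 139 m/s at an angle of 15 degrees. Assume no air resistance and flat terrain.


R = v0^2 * sin(2*theta) / g = 139^2 * sin(2*15°) / 9.81 = 984.8 m

984.8 m


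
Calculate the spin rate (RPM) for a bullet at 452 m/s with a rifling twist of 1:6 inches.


twist_m = 6*0.0254 = 0.1524 m
spin = v/twist = 452/0.1524 = 2965.879 rev/s
RPM = spin*60 = 2965.879*60 ≈ 177953 RPM

177953 RPM


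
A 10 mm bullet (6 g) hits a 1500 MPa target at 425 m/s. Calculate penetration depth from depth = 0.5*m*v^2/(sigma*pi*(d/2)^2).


A = pi*(d/2)^2 = pi*(10/2)^2 = 78.5398 mm^2
E = 0.5*m*v^2 = 0.5*0.006*425^2 = 541.875 J
depth = E/(sigma*A) = 541.875 J / (1500 MPa * 78.5398 mm^2) = 541.875/(1500 * 78.5398) m = 0.00459958 m ≈ 4.6 mm

4.6 mm


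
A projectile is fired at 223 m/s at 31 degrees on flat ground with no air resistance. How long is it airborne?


T = 2*v0*sin(theta)/g = 2*223*sin(31°)/9.81 = 23.42 s

23.42 s


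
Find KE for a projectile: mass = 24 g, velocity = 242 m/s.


E = 0.5*m*v^2 = 0.5*0.024*242^2 = 702.8 J

702.8 J


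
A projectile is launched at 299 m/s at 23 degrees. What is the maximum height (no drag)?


H = (v0*sin(theta))^2 / (2g) = (299*sin(23°))^2 / (2*9.81) = 695.7 m

695.7 m


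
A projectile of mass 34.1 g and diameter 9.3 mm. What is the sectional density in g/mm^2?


SD = m/d^2 = 34.1/9.3^2 = 0.3943 g/mm^2

0.3943 g/mm^2


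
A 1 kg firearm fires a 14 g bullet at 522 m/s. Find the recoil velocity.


v_recoil = m_p * v_p / m_gun = 0.014 * 522 / 1 = 7.308 m/s

7.308 m/s


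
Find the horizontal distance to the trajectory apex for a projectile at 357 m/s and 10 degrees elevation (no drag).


R = v0^2*sin(2*theta)/g = 357^2*sin(2*10°)/9.81 = 4443.44 m
apex_dist = R/2 = 4443.44/2 = 2222 m

2222 m


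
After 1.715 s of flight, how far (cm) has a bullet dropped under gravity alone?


drop = 0.5*g*t^2 = 0.5*9.81*1.715^2 = 14.4267 m ≈ 1443 cm

1443 cm


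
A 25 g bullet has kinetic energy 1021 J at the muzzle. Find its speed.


v = sqrt(2*E/m) = sqrt(2*1021/0.025) = 285.8 m/s

285.8 m/s


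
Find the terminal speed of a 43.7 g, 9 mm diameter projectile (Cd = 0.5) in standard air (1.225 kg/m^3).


A = pi*(d/2)^2 = pi*(9/2000)^2 = 6.36173e-05 m^2
vt = sqrt(2mg/(Cd*rho*A)) = sqrt(2*0.0437*9.81/(0.5 * 1.225 * 6.36173e-05)) = 148.3 m/s

148.3 m/s


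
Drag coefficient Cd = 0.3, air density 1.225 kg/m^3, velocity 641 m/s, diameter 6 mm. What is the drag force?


A = pi*(d/2)^2 = pi*(6/2000)^2 = 2.82743e-05 m^2
Fd = 0.5*Cd*rho*A*v^2 = 0.5*0.3*1.225*2.82743e-05*641^2 = 2.135 N

2.135 N


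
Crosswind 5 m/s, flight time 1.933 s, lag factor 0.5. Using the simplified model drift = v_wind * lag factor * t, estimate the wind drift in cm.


drift = v_wind * lag * t = 5 * 0.5 * 1.933 = 4.8325 m ≈ 483.3 cm

483.3 cm


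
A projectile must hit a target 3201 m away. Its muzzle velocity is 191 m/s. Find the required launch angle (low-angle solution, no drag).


sin(2*theta) = R*g/v0^2 = 3201*9.81/191^2 = 0.860772, theta = arcsin(0.860772)/2 = 29.7°

29.7 degrees


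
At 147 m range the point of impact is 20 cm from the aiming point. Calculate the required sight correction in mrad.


1 mrad subtends 1 cm per 10 m of range, so adj = error_cm / (dist_m / 10) = 20 / (147/10) = 1.361 mrad

1.361 mrad


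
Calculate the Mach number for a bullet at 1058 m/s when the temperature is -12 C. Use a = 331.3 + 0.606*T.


a = 331.3 + 0.606*(-12) = 324.028 m/s
M = v/a = 1058/324.028 = 3.265

3.265


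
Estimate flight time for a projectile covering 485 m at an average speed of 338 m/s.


t = d/v = 485/338 = 1.435 s

1.435 s


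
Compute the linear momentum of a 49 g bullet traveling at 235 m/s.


p = m*v = 0.049*235 = 11.52 kg·m/s

11.52 kg·m/s


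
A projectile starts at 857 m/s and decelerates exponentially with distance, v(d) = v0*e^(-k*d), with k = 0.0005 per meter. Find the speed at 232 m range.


v = v0*exp(-k*d) = 857*exp(-0.0005*232) = 763.1 m/s

763.1 m/s


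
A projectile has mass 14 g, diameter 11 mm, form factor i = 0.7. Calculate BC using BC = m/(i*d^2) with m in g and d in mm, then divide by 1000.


BC = m/(i*d^2*1000) = 14/(0.7 * 11^2 * 1000) = 0.0001653

0.0001653


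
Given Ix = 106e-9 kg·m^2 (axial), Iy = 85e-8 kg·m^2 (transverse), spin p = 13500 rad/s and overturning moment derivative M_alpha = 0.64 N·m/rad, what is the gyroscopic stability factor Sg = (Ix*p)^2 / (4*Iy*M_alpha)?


Sg = Ix^2 * p^2 / (4 * Iy * M_alpha) = (106e-9)^2 * 13500^2 / (4 * 85e-8 * 0.64) = 0.9411

0.9411


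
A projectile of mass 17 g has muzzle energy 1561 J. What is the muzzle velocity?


v = sqrt(2*E/m) = sqrt(2*1561/0.017) = 428.5 m/s

428.5 m/s


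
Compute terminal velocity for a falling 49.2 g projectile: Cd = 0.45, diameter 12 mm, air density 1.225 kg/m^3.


A = pi*(d/2)^2 = pi*(12/2000)^2 = 1.13097e-04 m^2
vt = sqrt(2mg/(Cd*rho*A)) = sqrt(2*0.0492*9.81/(0.45 * 1.225 * 1.13097e-04)) = 124.4 m/s

124.4 m/s


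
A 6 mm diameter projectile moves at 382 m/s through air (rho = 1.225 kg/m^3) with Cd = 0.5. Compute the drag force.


A = pi*(d/2)^2 = pi*(6/2000)^2 = 2.82743e-05 m^2
Fd = 0.5*Cd*rho*A*v^2 = 0.5*0.5*1.225*2.82743e-05*382^2 = 1.264 N

1.264 N


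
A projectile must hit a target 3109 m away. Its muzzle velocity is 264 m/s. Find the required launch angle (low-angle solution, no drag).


sin(2*theta) = R*g/v0^2 = 3109*9.81/264^2 = 0.437605, theta = arcsin(0.437605)/2 = 12.98°

12.98 degrees


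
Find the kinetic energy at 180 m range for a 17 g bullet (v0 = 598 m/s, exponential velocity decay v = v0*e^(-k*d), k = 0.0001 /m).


v = v0*exp(-k*d) = 598*exp(-0.0001*180) = 587.332 m/s
E = 0.5*m*v^2 = 0.5*0.017*587.332^2 = 2932 J

2932 J


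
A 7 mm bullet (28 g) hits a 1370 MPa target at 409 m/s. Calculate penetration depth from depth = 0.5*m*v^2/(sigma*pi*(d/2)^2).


A = pi*(d/2)^2 = pi*(7/2)^2 = 38.4845 mm^2
E = 0.5*m*v^2 = 0.5*0.028*409^2 = 2341.93 J
depth = E/(sigma*A) = 2341.93 J / (1370 MPa * 38.4845 mm^2) = 2341.93/(1370 * 38.4845) m = 0.0444189 m ≈ 44.42 mm

44.42 mm


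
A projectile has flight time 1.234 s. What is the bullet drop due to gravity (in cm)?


drop = 0.5*g*t^2 = 0.5*9.81*1.234^2 = 7.46912 m ≈ 746.9 cm

746.9 cm


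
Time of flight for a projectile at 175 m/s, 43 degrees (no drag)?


T = 2*v0*sin(theta)/g = 2*175*sin(43°)/9.81 = 24.33 s

24.33 s


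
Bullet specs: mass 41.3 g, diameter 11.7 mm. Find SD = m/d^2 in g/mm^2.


SD = m/d^2 = 41.3/11.7^2 = 0.3017 g/mm^2

0.3017 g/mm^2


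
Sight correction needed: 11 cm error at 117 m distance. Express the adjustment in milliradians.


1 mrad subtends 1 cm per 10 m of range, so adj = error_cm / (dist_m / 10) = 11 / (117/10) = 0.9402 mrad

0.9402 mrad


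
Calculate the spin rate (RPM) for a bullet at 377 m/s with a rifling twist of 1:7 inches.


twist_m = 7*0.0254 = 0.1778 m
spin = v/twist = 377/0.1778 = 2120.36 rev/s
RPM = spin*60 = 2120.36*60 ≈ 127222 RPM

127222 RPM


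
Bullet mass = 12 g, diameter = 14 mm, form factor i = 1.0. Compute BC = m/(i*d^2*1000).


BC = m/(i*d^2*1000) = 12/(1.0 * 14^2 * 1000) = 6.122e-05

6.122e-05


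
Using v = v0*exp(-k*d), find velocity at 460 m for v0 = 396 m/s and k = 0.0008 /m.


v = v0*exp(-k*d) = 396*exp(-0.0008*460) = 274.1 m/s

274.1 m/s


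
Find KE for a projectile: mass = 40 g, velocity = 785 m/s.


E = 0.5*m*v^2 = 0.5*0.04*785^2 = 12324 J

12324 J


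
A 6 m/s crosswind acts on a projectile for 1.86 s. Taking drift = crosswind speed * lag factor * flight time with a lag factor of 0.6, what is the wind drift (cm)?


drift = v_wind * lag * t = 6 * 0.6 * 1.86 = 6.696 m ≈ 669.6 cm

669.6 cm


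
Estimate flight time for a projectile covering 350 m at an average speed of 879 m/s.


t = d/v = 350/879 = 0.3982 s

0.3982 s


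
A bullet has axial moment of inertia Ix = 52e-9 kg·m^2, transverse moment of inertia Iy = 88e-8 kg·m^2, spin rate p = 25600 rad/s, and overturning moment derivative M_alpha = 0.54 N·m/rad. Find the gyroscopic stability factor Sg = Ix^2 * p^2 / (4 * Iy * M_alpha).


Sg = Ix^2 * p^2 / (4 * Iy * M_alpha) = (52e-9)^2 * 25600^2 / (4 * 88e-8 * 0.54) = 0.9323

0.9323


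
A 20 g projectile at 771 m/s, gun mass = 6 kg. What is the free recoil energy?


v_r = m_p*v_p/m_gun = 0.02*771/6 = 2.57 m/s, E_r = 0.5*m_gun*v_r^2 = 0.5*6*2.57^2 = 19.81 J

19.81 J


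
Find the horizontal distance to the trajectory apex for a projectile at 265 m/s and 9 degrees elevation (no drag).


R = v0^2*sin(2*theta)/g = 265^2*sin(2*9°)/9.81 = 2212.1 m
apex_dist = R/2 = 2212.1/2 = 1106 m

1106 m


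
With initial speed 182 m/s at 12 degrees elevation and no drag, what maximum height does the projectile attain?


H = (v0*sin(theta))^2 / (2g) = (182*sin(12°))^2 / (2*9.81) = 72.98 m

72.98 m


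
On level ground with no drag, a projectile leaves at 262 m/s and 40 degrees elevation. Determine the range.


R = v0^2 * sin(2*theta) / g = 262^2 * sin(2*40°) / 9.81 = 6891 m

6891 m


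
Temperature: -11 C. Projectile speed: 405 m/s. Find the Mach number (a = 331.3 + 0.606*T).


a = 331.3 + 0.606*(-11) = 324.634 m/s
M = v/a = 405/324.634 = 1.248

1.248


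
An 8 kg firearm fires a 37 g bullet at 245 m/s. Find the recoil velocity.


v_recoil = m_p * v_p / m_gun = 0.037 * 245 / 8 = 1.133 m/s

1.133 m/s


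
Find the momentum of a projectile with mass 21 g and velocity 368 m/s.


p = m*v = 0.021*368 = 7.728 kg·m/s

7.728 kg·m/s


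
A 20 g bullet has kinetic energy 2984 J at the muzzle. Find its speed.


v = sqrt(2*E/m) = sqrt(2*2984/0.02) = 546.3 m/s

546.3 m/s


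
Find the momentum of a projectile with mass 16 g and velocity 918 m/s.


p = m*v = 0.016*918 = 14.69 kg·m/s

14.69 kg·m/s


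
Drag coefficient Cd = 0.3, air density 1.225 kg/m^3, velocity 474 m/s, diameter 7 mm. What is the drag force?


A = pi*(d/2)^2 = pi*(7/2000)^2 = 3.84845e-05 m^2
Fd = 0.5*Cd*rho*A*v^2 = 0.5*0.3*1.225*3.84845e-05*474^2 = 1.589 N

1.589 N


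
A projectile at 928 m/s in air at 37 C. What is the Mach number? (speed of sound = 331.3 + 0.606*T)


a = 331.3 + 0.606*(37) = 353.722 m/s
M = v/a = 928/353.722 = 2.624

2.624


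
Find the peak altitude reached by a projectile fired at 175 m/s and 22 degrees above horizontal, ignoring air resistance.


H = (v0*sin(theta))^2 / (2g) = (175*sin(22°))^2 / (2*9.81) = 219 m

219 m


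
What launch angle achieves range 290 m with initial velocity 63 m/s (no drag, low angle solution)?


sin(2*theta) = R*g/v0^2 = 290*9.81/63^2 = 0.71678, theta = arcsin(0.71678)/2 = 22.89°

22.89 degrees


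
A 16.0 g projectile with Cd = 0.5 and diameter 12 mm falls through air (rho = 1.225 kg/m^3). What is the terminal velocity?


A = pi*(d/2)^2 = pi*(12/2000)^2 = 1.13097e-04 m^2
vt = sqrt(2mg/(Cd*rho*A)) = sqrt(2*0.016*9.81/(0.5 * 1.225 * 1.13097e-04)) = 67.32 m/s

67.32 m/s


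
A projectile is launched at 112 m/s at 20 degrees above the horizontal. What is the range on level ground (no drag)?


R = v0^2 * sin(2*theta) / g = 112^2 * sin(2*20°) / 9.81 = 821.9 m

821.9 m


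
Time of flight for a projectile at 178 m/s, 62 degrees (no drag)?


T = 2*v0*sin(theta)/g = 2*178*sin(62°)/9.81 = 32.04 s

32.04 s


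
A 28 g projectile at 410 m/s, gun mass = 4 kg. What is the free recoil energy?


v_r = m_p*v_p/m_gun = 0.028*410/4 = 2.87 m/s, E_r = 0.5*m_gun*v_r^2 = 0.5*4*2.87^2 = 16.47 J

16.47 J


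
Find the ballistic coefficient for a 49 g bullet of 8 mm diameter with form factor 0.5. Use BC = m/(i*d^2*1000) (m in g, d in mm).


BC = m/(i*d^2*1000) = 49/(0.5 * 8^2 * 1000) = 0.001531

0.001531


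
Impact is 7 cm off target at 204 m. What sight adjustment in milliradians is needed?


1 mrad subtends 1 cm per 10 m of range, so adj = error_cm / (dist_m / 10) = 7 / (204/10) = 0.3431 mrad

0.3431 mrad


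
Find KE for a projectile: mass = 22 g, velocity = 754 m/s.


E = 0.5*m*v^2 = 0.5*0.022*754^2 = 6254 J

6254 J


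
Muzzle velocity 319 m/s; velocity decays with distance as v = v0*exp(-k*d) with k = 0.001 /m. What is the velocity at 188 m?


v = v0*exp(-k*d) = 319*exp(-0.001*188) = 264.3 m/s

264.3 m/s


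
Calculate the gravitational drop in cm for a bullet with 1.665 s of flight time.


drop = 0.5*g*t^2 = 0.5*9.81*1.665^2 = 13.5978 m ≈ 1360 cm

1360 cm


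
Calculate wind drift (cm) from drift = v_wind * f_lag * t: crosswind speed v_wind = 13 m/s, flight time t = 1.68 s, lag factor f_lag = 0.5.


drift = v_wind * lag * t = 13 * 0.5 * 1.68 = 10.92 m ≈ 1092 cm

1092 cm


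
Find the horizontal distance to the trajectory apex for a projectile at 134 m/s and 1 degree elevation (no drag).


R = v0^2*sin(2*theta)/g = 134^2*sin(2*1°)/9.81 = 63.8792 m
apex_dist = R/2 = 63.8792/2 = 31.94 m

31.94 m


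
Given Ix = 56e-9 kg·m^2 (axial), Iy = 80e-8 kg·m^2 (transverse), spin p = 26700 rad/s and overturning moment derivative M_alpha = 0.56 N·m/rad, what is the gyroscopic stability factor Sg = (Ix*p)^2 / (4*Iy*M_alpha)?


Sg = Ix^2 * p^2 / (4 * Iy * M_alpha) = (56e-9)^2 * 26700^2 / (4 * 80e-8 * 0.56) = 1.248

1.248


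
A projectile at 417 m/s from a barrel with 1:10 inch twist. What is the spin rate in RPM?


twist_m = 10*0.0254 = 0.254 m
spin = v/twist = 417/0.254 = 1641.732 rev/s
RPM = spin*60 = 1641.732*60 ≈ 98504 RPM

98504 RPM


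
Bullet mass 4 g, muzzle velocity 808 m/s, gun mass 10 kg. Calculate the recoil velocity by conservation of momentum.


v_recoil = m_p * v_p / m_gun = 0.004 * 808 / 10 = 0.3232 m/s

0.3232 m/s


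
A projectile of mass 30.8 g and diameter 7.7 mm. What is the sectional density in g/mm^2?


SD = m/d^2 = 30.8/7.7^2 = 0.5195 g/mm^2

0.5195 g/mm^2


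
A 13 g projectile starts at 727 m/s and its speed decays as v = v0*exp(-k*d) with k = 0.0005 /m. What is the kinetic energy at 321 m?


v = v0*exp(-k*d) = 727*exp(-0.0005*321) = 619.199 m/s
E = 0.5*m*v^2 = 0.5*0.013*619.199^2 = 2492 J

2492 J


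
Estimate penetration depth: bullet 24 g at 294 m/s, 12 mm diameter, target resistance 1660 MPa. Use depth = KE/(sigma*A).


A = pi*(d/2)^2 = pi*(12/2)^2 = 113.097 mm^2
E = 0.5*m*v^2 = 0.5*0.024*294^2 = 1037.23 J
depth = E/(sigma*A) = 1037.23 J / (1660 MPa * 113.097 mm^2) = 1037.23/(1660 * 113.097) m = 0.00552479 m ≈ 5.525 mm

5.525 mm


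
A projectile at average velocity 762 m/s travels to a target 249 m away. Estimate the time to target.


t = d/v = 249/762 = 0.3268 s

0.3268 s


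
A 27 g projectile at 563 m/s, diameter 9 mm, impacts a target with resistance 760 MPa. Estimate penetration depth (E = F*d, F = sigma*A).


A = pi*(d/2)^2 = pi*(9/2)^2 = 63.6173 mm^2
E = 0.5*m*v^2 = 0.5*0.027*563^2 = 4279.08 J
depth = E/(sigma*A) = 4279.08 J / (760 MPa * 63.6173 mm^2) = 4279.08/(760 * 63.6173) m = 0.0885038 m ≈ 88.5 mm

88.5 mm


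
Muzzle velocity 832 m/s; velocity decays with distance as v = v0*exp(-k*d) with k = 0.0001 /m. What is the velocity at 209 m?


v = v0*exp(-k*d) = 832*exp(-0.0001*209) = 814.8 m/s

814.8 m/s


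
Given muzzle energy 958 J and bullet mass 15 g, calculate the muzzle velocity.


v = sqrt(2*E/m) = sqrt(2*958/0.015) = 357.4 m/s

357.4 m/s


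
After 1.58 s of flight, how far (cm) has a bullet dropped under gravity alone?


drop = 0.5*g*t^2 = 0.5*9.81*1.58^2 = 12.2448 m ≈ 1224 cm

1224 cm


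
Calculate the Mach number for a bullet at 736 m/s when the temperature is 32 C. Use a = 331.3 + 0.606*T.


a = 331.3 + 0.606*(32) = 350.692 m/s
M = v/a = 736/350.692 = 2.099

2.099


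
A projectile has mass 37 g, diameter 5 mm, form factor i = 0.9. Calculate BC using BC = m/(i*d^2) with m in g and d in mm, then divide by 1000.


BC = m/(i*d^2*1000) = 37/(0.9 * 5^2 * 1000) = 0.001644

0.001644


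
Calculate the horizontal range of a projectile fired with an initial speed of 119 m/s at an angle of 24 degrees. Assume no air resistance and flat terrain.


R = v0^2 * sin(2*theta) / g = 119^2 * sin(2*24°) / 9.81 = 1073 m

1073 m


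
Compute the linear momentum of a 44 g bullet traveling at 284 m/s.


p = m*v = 0.044*284 = 12.5 kg·m/s

12.5 kg·m/s


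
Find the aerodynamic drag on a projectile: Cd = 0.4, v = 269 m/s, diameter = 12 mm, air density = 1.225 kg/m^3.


A = pi*(d/2)^2 = pi*(12/2000)^2 = 1.13097e-04 m^2
Fd = 0.5*Cd*rho*A*v^2 = 0.5*0.4*1.225*1.13097e-04*269^2 = 2.005 N

2.005 N


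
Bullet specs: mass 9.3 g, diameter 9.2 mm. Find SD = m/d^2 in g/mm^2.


SD = m/d^2 = 9.3/9.2^2 = 0.1099 g/mm^2

0.1099 g/mm^2


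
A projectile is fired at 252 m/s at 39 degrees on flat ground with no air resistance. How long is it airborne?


T = 2*v0*sin(theta)/g = 2*252*sin(39°)/9.81 = 32.33 s

32.33 s


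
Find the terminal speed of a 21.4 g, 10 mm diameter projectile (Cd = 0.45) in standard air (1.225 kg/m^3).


A = pi*(d/2)^2 = pi*(10/2000)^2 = 7.85398e-05 m^2
vt = sqrt(2mg/(Cd*rho*A)) = sqrt(2*0.0214*9.81/(0.45 * 1.225 * 7.85398e-05)) = 98.48 m/s

98.48 m/s


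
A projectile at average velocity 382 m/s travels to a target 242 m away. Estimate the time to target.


t = d/v = 242/382 = 0.6335 s

0.6335 s


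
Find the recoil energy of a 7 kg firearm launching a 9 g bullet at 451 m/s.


v_r = m_p*v_p/m_gun = 0.009*451/7 = 0.579857 m/s, E_r = 0.5*m_gun*v_r^2 = 0.5*7*0.579857^2 = 1.177 J

1.177 J


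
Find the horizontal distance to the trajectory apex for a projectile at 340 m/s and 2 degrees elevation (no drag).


R = v0^2*sin(2*theta)/g = 340^2*sin(2*2°)/9.81 = 822.003 m
apex_dist = R/2 = 822.003/2 = 411 m

411 m


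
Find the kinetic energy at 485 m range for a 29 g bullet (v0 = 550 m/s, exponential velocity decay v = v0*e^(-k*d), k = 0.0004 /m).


v = v0*exp(-k*d) = 550*exp(-0.0004*485) = 453.012 m/s
E = 0.5*m*v^2 = 0.5*0.029*453.012^2 = 2976 J

2976 J


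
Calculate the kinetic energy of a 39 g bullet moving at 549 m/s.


E = 0.5*m*v^2 = 0.5*0.039*549^2 = 5877 J

5877 J


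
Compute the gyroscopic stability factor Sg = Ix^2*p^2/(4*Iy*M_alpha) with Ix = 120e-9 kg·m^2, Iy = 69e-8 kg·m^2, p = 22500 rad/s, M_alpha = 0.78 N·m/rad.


Sg = Ix^2 * p^2 / (4 * Iy * M_alpha) = (120e-9)^2 * 22500^2 / (4 * 69e-8 * 0.78) = 3.386

3.386


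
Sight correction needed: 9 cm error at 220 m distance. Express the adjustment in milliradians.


1 mrad subtends 1 cm per 10 m of range, so adj = error_cm / (dist_m / 10) = 9 / (220/10) = 0.4091 mrad

0.4091 mrad


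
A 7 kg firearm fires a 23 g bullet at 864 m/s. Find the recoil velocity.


v_recoil = m_p * v_p / m_gun = 0.023 * 864 / 7 = 2.839 m/s

2.839 m/s


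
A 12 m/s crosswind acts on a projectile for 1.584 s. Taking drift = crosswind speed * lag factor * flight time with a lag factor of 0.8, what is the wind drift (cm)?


drift = v_wind * lag * t = 12 * 0.8 * 1.584 = 15.2064 m ≈ 1521 cm

1521 cm


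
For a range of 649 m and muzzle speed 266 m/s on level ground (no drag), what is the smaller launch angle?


sin(2*theta) = R*g/v0^2 = 649*9.81/266^2 = 0.0899809, theta = arcsin(0.0899809)/2 = 2.581°

2.581 degrees


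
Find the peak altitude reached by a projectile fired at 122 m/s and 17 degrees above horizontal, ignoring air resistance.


H = (v0*sin(theta))^2 / (2g) = (122*sin(17°))^2 / (2*9.81) = 64.85 m

64.85 m


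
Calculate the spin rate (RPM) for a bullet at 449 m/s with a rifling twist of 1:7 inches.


twist_m = 7*0.0254 = 0.1778 m
spin = v/twist = 449/0.1778 = 2525.309 rev/s
RPM = spin*60 = 2525.309*60 ≈ 151519 RPM

151519 RPM


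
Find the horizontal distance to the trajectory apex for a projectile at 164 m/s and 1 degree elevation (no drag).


R = v0^2*sin(2*theta)/g = 164^2*sin(2*1°)/9.81 = 95.6837 m
apex_dist = R/2 = 95.6837/2 = 47.84 m

47.84 m


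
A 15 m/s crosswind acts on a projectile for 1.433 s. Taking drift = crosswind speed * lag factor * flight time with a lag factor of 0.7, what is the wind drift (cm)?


drift = v_wind * lag * t = 15 * 0.7 * 1.433 = 15.0465 m ≈ 1505 cm

1505 cm


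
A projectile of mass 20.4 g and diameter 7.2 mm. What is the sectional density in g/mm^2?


SD = m/d^2 = 20.4/7.2^2 = 0.3935 g/mm^2

0.3935 g/mm^2


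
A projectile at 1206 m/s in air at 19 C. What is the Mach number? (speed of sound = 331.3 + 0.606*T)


a = 331.3 + 0.606*(19) = 342.814 m/s
M = v/a = 1206/342.814 = 3.518

3.518


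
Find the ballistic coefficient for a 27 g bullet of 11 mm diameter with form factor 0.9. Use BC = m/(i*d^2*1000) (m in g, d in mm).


BC = m/(i*d^2*1000) = 27/(0.9 * 11^2 * 1000) = 0.0002479

0.0002479


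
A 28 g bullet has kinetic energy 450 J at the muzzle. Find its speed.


v = sqrt(2*E/m) = sqrt(2*450/0.028) = 179.3 m/s

179.3 m/s


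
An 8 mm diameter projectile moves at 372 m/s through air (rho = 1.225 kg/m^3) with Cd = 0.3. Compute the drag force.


A = pi*(d/2)^2 = pi*(8/2000)^2 = 5.02655e-05 m^2
Fd = 0.5*Cd*rho*A*v^2 = 0.5*0.3*1.225*5.02655e-05*372^2 = 1.278 N

1.278 N


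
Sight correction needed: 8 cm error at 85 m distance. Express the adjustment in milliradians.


1 mrad subtends 1 cm per 10 m of range, so adj = error_cm / (dist_m / 10) = 8 / (85/10) = 0.9412 mrad

0.9412 mrad


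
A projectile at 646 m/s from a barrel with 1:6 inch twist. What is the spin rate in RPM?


twist_m = 6*0.0254 = 0.1524 m
spin = v/twist = 646/0.1524 = 4238.845 rev/s
RPM = spin*60 = 4238.845*60 ≈ 254331 RPM

254331 RPM


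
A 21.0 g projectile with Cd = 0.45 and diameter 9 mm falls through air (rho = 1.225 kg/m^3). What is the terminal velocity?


A = pi*(d/2)^2 = pi*(9/2000)^2 = 6.36173e-05 m^2
vt = sqrt(2mg/(Cd*rho*A)) = sqrt(2*0.021*9.81/(0.45 * 1.225 * 6.36173e-05)) = 108.4 m/s

108.4 m/s


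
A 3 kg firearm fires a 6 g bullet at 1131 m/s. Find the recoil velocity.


v_recoil = m_p * v_p / m_gun = 0.006 * 1131 / 3 = 2.262 m/s

2.262 m/s


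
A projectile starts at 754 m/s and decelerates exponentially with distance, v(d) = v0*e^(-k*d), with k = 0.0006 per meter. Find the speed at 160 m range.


v = v0*exp(-k*d) = 754*exp(-0.0006*160) = 685 m/s

685 m/s


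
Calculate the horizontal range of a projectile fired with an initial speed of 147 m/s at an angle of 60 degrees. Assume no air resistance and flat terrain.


R = v0^2 * sin(2*theta) / g = 147^2 * sin(2*60°) / 9.81 = 1908 m

1908 m


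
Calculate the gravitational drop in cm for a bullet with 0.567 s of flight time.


drop = 0.5*g*t^2 = 0.5*9.81*0.567^2 = 1.5769 m ≈ 157.7 cm

157.7 cm


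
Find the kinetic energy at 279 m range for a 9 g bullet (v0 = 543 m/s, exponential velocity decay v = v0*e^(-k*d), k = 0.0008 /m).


v = v0*exp(-k*d) = 543*exp(-0.0008*279) = 434.375 m/s
E = 0.5*m*v^2 = 0.5*0.009*434.375^2 = 849.1 J

849.1 J


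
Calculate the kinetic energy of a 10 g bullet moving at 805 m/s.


E = 0.5*m*v^2 = 0.5*0.01*805^2 = 3240 J

3240 J


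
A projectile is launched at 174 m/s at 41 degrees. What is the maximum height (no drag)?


H = (v0*sin(theta))^2 / (2g) = (174*sin(41°))^2 / (2*9.81) = 664.2 m

664.2 m


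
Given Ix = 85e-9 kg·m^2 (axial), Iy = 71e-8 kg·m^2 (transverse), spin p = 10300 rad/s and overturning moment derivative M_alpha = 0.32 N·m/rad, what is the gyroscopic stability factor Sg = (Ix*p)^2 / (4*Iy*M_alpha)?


Sg = Ix^2 * p^2 / (4 * Iy * M_alpha) = (85e-9)^2 * 10300^2 / (4 * 71e-8 * 0.32) = 0.8434

0.8434


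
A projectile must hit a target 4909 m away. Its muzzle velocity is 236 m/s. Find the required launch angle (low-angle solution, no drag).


sin(2*theta) = R*g/v0^2 = 4909*9.81/236^2 = 0.864645, theta = arcsin(0.864645)/2 = 29.92°

29.92 degrees


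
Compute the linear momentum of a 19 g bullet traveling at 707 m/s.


p = m*v = 0.019*707 = 13.43 kg·m/s

13.43 kg·m/s


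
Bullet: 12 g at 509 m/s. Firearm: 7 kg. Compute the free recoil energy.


v_r = m_p*v_p/m_gun = 0.012*509/7 = 0.872571 m/s, E_r = 0.5*m_gun*v_r^2 = 0.5*7*0.872571^2 = 2.665 J

2.665 J


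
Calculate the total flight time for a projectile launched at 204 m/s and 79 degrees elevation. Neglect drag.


T = 2*v0*sin(theta)/g = 2*204*sin(79°)/9.81 = 40.83 s

40.83 s


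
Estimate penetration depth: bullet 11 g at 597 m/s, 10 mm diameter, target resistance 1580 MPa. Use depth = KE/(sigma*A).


A = pi*(d/2)^2 = pi*(10/2)^2 = 78.5398 mm^2
E = 0.5*m*v^2 = 0.5*0.011*597^2 = 1960.25 J
depth = E/(sigma*A) = 1960.25 J / (1580 MPa * 78.5398 mm^2) = 1960.25/(1580 * 78.5398) m = 0.0157966 m ≈ 15.8 mm

15.8 mm


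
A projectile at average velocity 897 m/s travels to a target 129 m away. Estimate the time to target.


t = d/v = 129/897 = 0.1438 s

0.1438 s


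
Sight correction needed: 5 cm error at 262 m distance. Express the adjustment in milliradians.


1 mrad subtends 1 cm per 10 m of range, so adj = error_cm / (dist_m / 10) = 5 / (262/10) = 0.1908 mrad

0.1908 mrad


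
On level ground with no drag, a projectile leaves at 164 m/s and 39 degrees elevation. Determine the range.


R = v0^2 * sin(2*theta) / g = 164^2 * sin(2*39°) / 9.81 = 2682 m

2682 m


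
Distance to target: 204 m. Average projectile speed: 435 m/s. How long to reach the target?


t = d/v = 204/435 = 0.469 s

0.469 s


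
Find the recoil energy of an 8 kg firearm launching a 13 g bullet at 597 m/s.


v_r = m_p*v_p/m_gun = 0.013*597/8 = 0.970125 m/s, E_r = 0.5*m_gun*v_r^2 = 0.5*8*0.970125^2 = 3.765 J

3.765 J


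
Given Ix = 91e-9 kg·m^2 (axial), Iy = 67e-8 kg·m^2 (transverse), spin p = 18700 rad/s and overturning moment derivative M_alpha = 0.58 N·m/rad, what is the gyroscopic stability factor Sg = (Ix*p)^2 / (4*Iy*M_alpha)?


Sg = Ix^2 * p^2 / (4 * Iy * M_alpha) = (91e-9)^2 * 18700^2 / (4 * 67e-8 * 0.58) = 1.863

1.863


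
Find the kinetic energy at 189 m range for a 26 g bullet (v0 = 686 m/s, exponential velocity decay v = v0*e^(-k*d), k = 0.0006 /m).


v = v0*exp(-k*d) = 686*exp(-0.0006*189) = 612.456 m/s
E = 0.5*m*v^2 = 0.5*0.026*612.456^2 = 4876 J

4876 J


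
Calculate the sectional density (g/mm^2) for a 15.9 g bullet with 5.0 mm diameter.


SD = m/d^2 = 15.9/5.0^2 = 0.636 g/mm^2

0.636 g/mm^2


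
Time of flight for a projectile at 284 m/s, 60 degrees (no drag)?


T = 2*v0*sin(theta)/g = 2*284*sin(60°)/9.81 = 50.14 s

50.14 s


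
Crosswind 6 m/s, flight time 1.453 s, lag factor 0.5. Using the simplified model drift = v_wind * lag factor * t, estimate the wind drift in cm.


drift = v_wind * lag * t = 6 * 0.5 * 1.453 = 4.359 m ≈ 435.9 cm

435.9 cm


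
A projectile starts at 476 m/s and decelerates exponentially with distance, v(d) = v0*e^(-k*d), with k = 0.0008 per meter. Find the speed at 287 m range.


v = v0*exp(-k*d) = 476*exp(-0.0008*287) = 378.3 m/s

378.3 m/s


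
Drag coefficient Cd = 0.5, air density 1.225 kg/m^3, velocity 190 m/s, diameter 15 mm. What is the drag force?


A = pi*(d/2)^2 = pi*(15/2000)^2 = 1.76715e-04 m^2
Fd = 0.5*Cd*rho*A*v^2 = 0.5*0.5*1.225*1.76715e-04*190^2 = 1.954 N

1.954 N


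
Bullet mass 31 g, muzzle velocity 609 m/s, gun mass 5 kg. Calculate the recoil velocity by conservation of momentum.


v_recoil = m_p * v_p / m_gun = 0.031 * 609 / 5 = 3.776 m/s

3.776 m/s


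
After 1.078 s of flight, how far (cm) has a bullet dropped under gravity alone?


drop = 0.5*g*t^2 = 0.5*9.81*1.078^2 = 5.70002 m ≈ 570 cm

570 cm


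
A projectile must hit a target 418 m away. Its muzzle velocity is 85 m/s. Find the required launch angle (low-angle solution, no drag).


sin(2*theta) = R*g/v0^2 = 418*9.81/85^2 = 0.567554, theta = arcsin(0.567554)/2 = 17.29°

17.29 degrees


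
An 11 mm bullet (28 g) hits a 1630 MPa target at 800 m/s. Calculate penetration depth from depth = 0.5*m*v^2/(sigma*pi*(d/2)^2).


A = pi*(d/2)^2 = pi*(11/2)^2 = 95.0332 mm^2
E = 0.5*m*v^2 = 0.5*0.028*800^2 = 8960 J
depth = E/(sigma*A) = 8960 J / (1630 MPa * 95.0332 mm^2) = 8960/(1630 * 95.0332) m = 0.0578422 m ≈ 57.84 mm

57.84 mm


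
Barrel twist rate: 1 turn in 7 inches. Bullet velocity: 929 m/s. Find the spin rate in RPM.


twist_m = 7*0.0254 = 0.1778 m
spin = v/twist = 929/0.1778 = 5224.972 rev/s
RPM = spin*60 = 5224.972*60 ≈ 313498 RPM

313498 RPM
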